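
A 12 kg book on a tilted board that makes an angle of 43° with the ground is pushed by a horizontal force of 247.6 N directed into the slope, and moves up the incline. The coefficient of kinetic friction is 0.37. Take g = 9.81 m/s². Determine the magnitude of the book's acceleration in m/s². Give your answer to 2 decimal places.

The horizontal push has components F cos 43° = 247.6 × 0.7314 = 181.095 N up the incline and F sin 43° = 247.6 × 0.6820 = 168.863 N pressing into the surface.
The normal force is therefore N = mg cos 43° + F sin 43° = 86.100 + 168.863 = 254.963 N, and kinetic friction down the slope is μN = 0.37 × 254.963 = 94.336 N.
Along the incline: F cos 43° − mg sin 43° − μN = ma, so 181.095 − 80.285 − 94.336 = 12 a, giving a = 0.5395 m/s².

0.54 m/s²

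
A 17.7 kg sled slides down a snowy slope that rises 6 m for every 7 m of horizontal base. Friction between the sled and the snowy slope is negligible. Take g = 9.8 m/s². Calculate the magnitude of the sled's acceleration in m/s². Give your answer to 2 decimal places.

Resolving the weight along the incline: the component pulling the sled down the slope is mg sin 40.60° = 17.7 × 9.8 × 0.6508 = 112.888 N, and the normal force is N = mg cos 40.60° = 17.7 × 9.8 × 0.7593 = 131.708 N.
With no friction the net force along the incline is 112.888 N, so a = g sin 40.60° = 112.888 / 17.7 = 6.3779 m/s².

6.38 m/s²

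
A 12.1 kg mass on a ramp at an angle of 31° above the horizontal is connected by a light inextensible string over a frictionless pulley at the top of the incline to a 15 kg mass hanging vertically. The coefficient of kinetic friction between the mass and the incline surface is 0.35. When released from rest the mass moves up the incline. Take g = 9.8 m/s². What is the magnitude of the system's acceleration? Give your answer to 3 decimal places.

For the mass on the incline: the weight component along the slope is m₁g sin 31° = 12.1 × 9.8 × 0.5150 = 61.069 N and the normal force is N = m₁g cos 31° = 101.643 N.
Kinetic friction opposes the mass's motion up the incline: f = μN = 0.35 × 101.643 = 35.575 N acting down the slope.
Newton's second law for the mass (up-slope positive): T − 61.069 − 35.575 = 12.1 a. For the hanging mass (downward positive): 15 × 9.8 − T = 15 a.
Adding the two equations eliminates T: 50.356 = 27.1 a, so a = 1.8582 m/s².

1.858 m/s²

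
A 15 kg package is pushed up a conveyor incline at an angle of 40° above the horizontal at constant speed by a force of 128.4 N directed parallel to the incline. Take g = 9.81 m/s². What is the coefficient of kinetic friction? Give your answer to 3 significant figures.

At constant speed ΣF = 0 along the incline. The applied 128.4 N acts up the slope; the weight component mg sin 40° = 94.586 N and kinetic friction μN both act down the slope.
So 128.4 = 94.586 + μ × 112.723, giving μ = (128.4 − 94.586) / 112.723 = 0.3000.

0.300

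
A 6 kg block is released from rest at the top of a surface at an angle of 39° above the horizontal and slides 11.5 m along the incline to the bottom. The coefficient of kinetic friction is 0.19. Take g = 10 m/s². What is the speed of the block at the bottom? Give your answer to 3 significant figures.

The weight component along the incline is mg sin 39° = 37.759 N and the normal force is N = mg cos 39° = 46.629 N.
Friction up the slope is f = μN = 0.19 × 46.629 = 8.860 N, so the net downslope force is 37.759 − 8.860 = 28.899 N and a = 28.899 / 6 = 4.8165 m/s².
Starting from rest over a distance of 11.5 m, v² = 2aL = 2 × 4.8165 × 11.5 = 110.7795, so v = 10.5252 m/s.

10.5 m/s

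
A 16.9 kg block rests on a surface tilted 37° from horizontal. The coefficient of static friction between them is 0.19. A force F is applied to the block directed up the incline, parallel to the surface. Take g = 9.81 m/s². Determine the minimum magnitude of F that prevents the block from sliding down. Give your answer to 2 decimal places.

The normal force is N = mg cos 37° = 132.405 N. With F at its minimum the block is on the verge of sliding down, so static friction is at its maximum μ_s N = 0.19 × 132.405 = 25.157 N and acts up the slope.
Equilibrium along the incline: F + μ_s N = mg sin 37°, so F = 99.774 − 25.157 = 74.617 N.

74.62 N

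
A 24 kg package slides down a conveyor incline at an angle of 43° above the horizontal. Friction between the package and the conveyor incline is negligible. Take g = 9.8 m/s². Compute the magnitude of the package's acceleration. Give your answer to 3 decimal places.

6.684 m/s²

Resolving the weight along the incline: the component pulling the package down the slope is mg sin 43° = 24 × 9.8 × 0.6820 = 160.406 N, and the normal force is N = mg cos 43° = 24 × 9.8 × 0.7314 = 172.025 N.
With no friction the net force along the incline is 160.406 N, so a = g sin 43° = 160.406 / 24 = 6.6836 m/s².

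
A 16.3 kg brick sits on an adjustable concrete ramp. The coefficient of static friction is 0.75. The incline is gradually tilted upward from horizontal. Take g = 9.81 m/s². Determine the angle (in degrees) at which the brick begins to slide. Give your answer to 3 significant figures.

At the threshold of sliding, static friction is at its maximum μ_s N and exactly balances the weight component along the incline: mg sin θ = μ_s mg cos θ.
Hence tan θ = μ_s = 0.75, so θ = arctan(0.75) = 36.8699°.

36.9°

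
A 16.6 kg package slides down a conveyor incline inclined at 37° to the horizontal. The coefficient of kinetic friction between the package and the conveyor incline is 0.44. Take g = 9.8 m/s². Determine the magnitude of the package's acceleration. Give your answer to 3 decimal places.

Resolving the weight along the incline: the component pulling the package down the slope is mg sin 37° = 16.6 × 9.8 × 0.6018 = 97.901 N, and the normal force is N = mg cos 37° = 16.6 × 9.8 × 0.7986 = 129.916 N.
Kinetic friction acts up the slope with magnitude f = μN = 0.44 × 129.916 = 57.163 N.
Net force along the incline is 97.901 − 57.163 = 40.738 N, so a = 40.738 / 16.6 = 2.4541 m/s².

2.454 m/s²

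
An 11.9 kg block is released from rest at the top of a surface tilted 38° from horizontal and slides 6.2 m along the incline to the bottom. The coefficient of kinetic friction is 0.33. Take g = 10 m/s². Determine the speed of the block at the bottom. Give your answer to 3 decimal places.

6.641 m/s

The weight component along the incline is mg sin 38° = 73.264 N and the normal force is N = mg cos 38° = 93.773 N.
Friction up the slope is f = μN = 0.33 × 93.773 = 30.945 N, so the net downslope force is 73.264 − 30.945 = 42.319 N and a = 42.319 / 11.9 = 3.5562 m/s².
Starting from rest over a distance of 6.2 m, v² = 2aL = 2 × 3.5562 × 6.2 = 44.0969, so v = 6.6405 m/s.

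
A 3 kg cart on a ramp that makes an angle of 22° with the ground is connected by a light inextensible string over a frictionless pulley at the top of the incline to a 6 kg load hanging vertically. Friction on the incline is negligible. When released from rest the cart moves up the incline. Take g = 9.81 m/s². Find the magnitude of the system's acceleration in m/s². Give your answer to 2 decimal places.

5.32 m/s²

For the cart on the incline: the weight component along the slope is m₁g sin 22° = 3 × 9.81 × 0.3746 = 11.024 N and the normal force is N = m₁g cos 22° = 27.287 N.
Newton's second law for the cart (up-slope positive): T − 11.024 = 3 a. For the hanging load (downward positive): 6 × 9.81 − T = 6 a.
Adding the two equations eliminates T: 47.836 = 9 a, so a = 5.3151 m/s².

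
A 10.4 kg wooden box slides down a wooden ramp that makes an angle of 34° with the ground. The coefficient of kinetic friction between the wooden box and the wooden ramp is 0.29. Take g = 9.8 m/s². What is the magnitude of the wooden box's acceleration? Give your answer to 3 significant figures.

3.12 m/s²

Resolving the weight along the incline: the component pulling the wooden box down the slope is mg sin 34° = 10.4 × 9.8 × 0.5592 = 56.994 N, and the normal force is N = mg cos 34° = 10.4 × 9.8 × 0.8290 = 84.492 N.
Kinetic friction acts up the slope with magnitude f = μN = 0.29 × 84.492 = 24.503 N.
Net force along the incline is 56.994 − 24.503 = 32.491 N, so a = 32.491 / 10.4 = 3.1241 m/s².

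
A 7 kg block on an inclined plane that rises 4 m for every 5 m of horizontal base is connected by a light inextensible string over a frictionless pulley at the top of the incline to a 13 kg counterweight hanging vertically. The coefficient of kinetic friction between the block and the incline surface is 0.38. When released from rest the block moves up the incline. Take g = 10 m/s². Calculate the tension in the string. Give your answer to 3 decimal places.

87.425 N

For the block on the incline: the weight component along the slope is m₁g sin 38.66° = 7 × 10 × 0.6247 = 43.729 N and the normal force is N = m₁g cos 38.66° = 54.661 N.
Kinetic friction opposes the block's motion up the incline: f = μN = 0.38 × 54.661 = 20.771 N acting down the slope.
Newton's second law for the block (up-slope positive): T − 43.729 − 20.771 = 7 a. For the hanging counterweight (downward positive): 13 × 10 − T = 13 a.
Adding the two equations eliminates T: 65.500 = 20 a, so a = 3.2750 m/s².
Then from the hanging counterweight's equation, T = 13 × (10 − 3.2750) = 87.425 N.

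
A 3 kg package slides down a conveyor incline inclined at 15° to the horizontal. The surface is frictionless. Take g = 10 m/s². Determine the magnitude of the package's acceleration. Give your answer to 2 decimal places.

Resolving the weight along the incline: the component pulling the package down the slope is mg sin 15° = 3 × 10 × 0.2588 = 7.764 N, and the normal force is N = mg cos 15° = 3 × 10 × 0.9659 = 28.977 N.
With no friction the net force along the incline is 7.764 N, so a = g sin 15° = 7.764 / 3 = 2.5880 m/s².

2.59 m/s²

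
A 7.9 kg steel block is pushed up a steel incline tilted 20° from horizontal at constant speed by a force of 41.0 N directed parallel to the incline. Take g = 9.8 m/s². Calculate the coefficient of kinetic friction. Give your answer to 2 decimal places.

0.20

At constant speed ΣF = 0 along the incline. The applied 41.0 N acts up the slope; the weight component mg sin 20° = 26.479 N and kinetic friction μN both act down the slope.
So 41.0 = 26.479 + μ × 72.751, giving μ = (41.0 − 26.479) / 72.751 = 0.1996.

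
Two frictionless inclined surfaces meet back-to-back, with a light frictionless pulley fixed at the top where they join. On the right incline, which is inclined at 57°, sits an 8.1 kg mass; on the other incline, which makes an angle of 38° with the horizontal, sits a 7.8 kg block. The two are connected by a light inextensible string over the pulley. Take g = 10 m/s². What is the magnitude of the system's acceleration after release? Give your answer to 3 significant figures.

Resolve each weight along its own incline: the 8.1 kg mass has component 8.1 × 10 × sin 57° = 67.932 N down its slope, and the 7.8 kg mass has 7.8 × 10 × sin 38° = 48.022 N down its slope.
The 8.1 kg side's 67.932 N exceeds the other side's 48.022 N, so that mass slides down and the 7.8 kg mass slides up. Taking that direction as positive, Newton's second law for the whole system gives 67.932 − 48.022 = (8.1 + 7.8) a, so a = 19.910 / 15.9 = 1.2522 m/s².

1.25 m/s²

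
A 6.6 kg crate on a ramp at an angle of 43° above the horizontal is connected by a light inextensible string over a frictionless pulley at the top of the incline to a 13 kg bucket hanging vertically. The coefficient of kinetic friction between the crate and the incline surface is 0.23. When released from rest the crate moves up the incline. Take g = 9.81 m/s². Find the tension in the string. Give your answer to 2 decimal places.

79.45 N

For the crate on the incline: the weight component along the slope is m₁g sin 43° = 6.6 × 9.81 × 0.6820 = 44.157 N and the normal force is N = m₁g cos 43° = 47.352 N.
Kinetic friction opposes the crate's motion up the incline: f = μN = 0.23 × 47.352 = 10.891 N acting down the slope.
Newton's second law for the crate (up-slope positive): T − 44.157 − 10.891 = 6.6 a. For the hanging bucket (downward positive): 13 × 9.81 − T = 13 a.
Adding the two equations eliminates T: 72.482 = 19.6 a, so a = 3.6981 m/s².
Then from the hanging bucket's equation, T = 13 × (9.81 − 3.6981) = 79.455 N.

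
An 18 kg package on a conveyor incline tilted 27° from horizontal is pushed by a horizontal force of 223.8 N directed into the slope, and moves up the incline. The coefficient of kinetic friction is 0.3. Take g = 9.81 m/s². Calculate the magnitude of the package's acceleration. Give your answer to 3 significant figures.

The horizontal push has components F cos 27° = 223.8 × 0.8910 = 199.406 N up the incline and F sin 27° = 223.8 × 0.4540 = 101.605 N pressing into the surface.
The normal force is therefore N = mg cos 27° + F sin 27° = 157.333 + 101.605 = 258.938 N, and kinetic friction down the slope is μN = 0.3 × 258.938 = 77.681 N.
Along the incline: F cos 27° − mg sin 27° − μN = ma, so 199.406 − 80.167 − 77.681 = 18 a, giving a = 2.3088 m/s².

2.31 m/s²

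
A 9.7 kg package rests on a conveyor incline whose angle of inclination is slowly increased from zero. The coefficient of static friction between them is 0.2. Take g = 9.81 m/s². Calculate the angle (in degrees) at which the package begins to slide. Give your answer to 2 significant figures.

11°

At the threshold of sliding, static friction is at its maximum μ_s N and exactly balances the weight component along the incline: mg sin θ = μ_s mg cos θ.
Hence tan θ = μ_s = 0.2, so θ = arctan(0.2) = 11.3099°.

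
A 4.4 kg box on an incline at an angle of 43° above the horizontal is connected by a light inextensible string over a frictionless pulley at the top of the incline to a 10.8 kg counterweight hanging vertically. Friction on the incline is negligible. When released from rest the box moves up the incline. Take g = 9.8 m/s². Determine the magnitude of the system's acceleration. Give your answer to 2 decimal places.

5.03 m/s²

For the box on the incline: the weight component along the slope is m₁g sin 43° = 4.4 × 9.8 × 0.6820 = 29.408 N and the normal force is N = m₁g cos 43° = 31.536 N.
Newton's second law for the box (up-slope positive): T − 29.408 = 4.4 a. For the hanging counterweight (downward positive): 10.8 × 9.8 − T = 10.8 a.
Adding the two equations eliminates T: 76.432 = 15.2 a, so a = 5.0284 m/s².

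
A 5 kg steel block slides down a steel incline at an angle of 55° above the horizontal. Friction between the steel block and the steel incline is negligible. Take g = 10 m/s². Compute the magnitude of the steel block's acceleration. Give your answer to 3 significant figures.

8.19 m/s²

Resolving the weight along the incline: the component pulling the steel block down the slope is mg sin 55° = 5 × 10 × 0.8192 = 40.960 N, and the normal force is N = mg cos 55° = 5 × 10 × 0.5736 = 28.680 N.
With no friction the net force along the incline is 40.960 N, so a = g sin 55° = 40.960 / 5 = 8.1920 m/s².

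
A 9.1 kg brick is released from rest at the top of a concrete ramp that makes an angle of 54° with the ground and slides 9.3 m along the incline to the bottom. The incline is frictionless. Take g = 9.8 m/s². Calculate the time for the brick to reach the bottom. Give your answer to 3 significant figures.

The weight component along the incline is mg sin 54° = 72.148 N and the normal force is N = mg cos 54° = 52.419 N.
With no friction, a = g sin 54° = 7.9284 m/s².
Starting from rest, L = ½at², so t = √(2L/a) = √(2 × 9.3 / 7.9284) = 1.5317 s.

1.53 s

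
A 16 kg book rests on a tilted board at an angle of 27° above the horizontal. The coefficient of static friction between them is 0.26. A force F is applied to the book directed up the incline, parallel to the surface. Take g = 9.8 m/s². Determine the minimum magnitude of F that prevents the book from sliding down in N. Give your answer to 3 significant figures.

The normal force is N = mg cos 27° = 139.710 N. With F at its minimum the book is on the verge of sliding down, so static friction is at its maximum μ_s N = 0.26 × 139.710 = 36.325 N and acts up the slope.
Equilibrium along the incline: F + μ_s N = mg sin 27°, so F = 71.186 − 36.325 = 34.861 N.

34.9 N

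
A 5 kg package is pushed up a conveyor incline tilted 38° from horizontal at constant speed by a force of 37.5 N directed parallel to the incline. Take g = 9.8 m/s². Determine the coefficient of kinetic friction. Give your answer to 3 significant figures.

0.190

At constant speed ΣF = 0 along the incline. The applied 37.5 N acts up the slope; the weight component mg sin 38° = 30.167 N and kinetic friction μN both act down the slope.
So 37.5 = 30.167 + μ × 38.613, giving μ = (37.5 − 30.167) / 38.613 = 0.1899.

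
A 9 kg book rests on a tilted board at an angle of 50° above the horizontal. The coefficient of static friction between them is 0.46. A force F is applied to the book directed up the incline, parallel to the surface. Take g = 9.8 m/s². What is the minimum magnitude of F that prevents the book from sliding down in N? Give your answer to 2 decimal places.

41.49 N

The normal force is N = mg cos 50° = 56.694 N. With F at its minimum the book is on the verge of sliding down, so static friction is at its maximum μ_s N = 0.46 × 56.694 = 26.079 N and acts up the slope.
Equilibrium along the incline: F + μ_s N = mg sin 50°, so F = 67.565 − 26.079 = 41.486 N.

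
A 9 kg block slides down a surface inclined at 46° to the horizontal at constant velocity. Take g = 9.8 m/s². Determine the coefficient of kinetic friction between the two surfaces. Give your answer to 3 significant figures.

1.04

At constant velocity the net force along the incline is zero: mg sin 46° = μ mg cos 46°.
So μ = tan 46° = 0.7193 / 0.6947 = 1.0354.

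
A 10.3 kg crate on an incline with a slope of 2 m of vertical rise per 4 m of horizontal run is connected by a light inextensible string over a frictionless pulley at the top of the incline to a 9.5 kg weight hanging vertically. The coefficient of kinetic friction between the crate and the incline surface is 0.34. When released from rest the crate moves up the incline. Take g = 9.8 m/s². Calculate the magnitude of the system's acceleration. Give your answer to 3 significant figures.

For the crate on the incline: the weight component along the slope is m₁g sin 26.57° = 10.3 × 9.8 × 0.4472 = 45.140 N and the normal force is N = m₁g cos 26.57° = 90.283 N.
Kinetic friction opposes the crate's motion up the incline: f = μN = 0.34 × 90.283 = 30.696 N acting down the slope.
Newton's second law for the crate (up-slope positive): T − 45.140 − 30.696 = 10.3 a. For the hanging weight (downward positive): 9.5 × 9.8 − T = 9.5 a.
Adding the two equations eliminates T: 17.264 = 19.8 a, so a = 0.8719 m/s².

0.872 m/s²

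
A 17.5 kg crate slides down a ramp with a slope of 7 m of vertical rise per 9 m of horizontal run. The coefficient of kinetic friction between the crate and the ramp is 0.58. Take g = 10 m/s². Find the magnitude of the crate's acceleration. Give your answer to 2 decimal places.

1.56 m/s²

Resolving the weight along the incline: the component pulling the crate down the slope is mg sin 37.87° = 17.5 × 10 × 0.6139 = 107.433 N, and the normal force is N = mg cos 37.87° = 17.5 × 10 × 0.7894 = 138.145 N.
Kinetic friction acts up the slope with magnitude f = μN = 0.58 × 138.145 = 80.124 N.
Net force along the incline is 107.433 − 80.124 = 27.309 N, so a = 27.309 / 17.5 = 1.5605 m/s².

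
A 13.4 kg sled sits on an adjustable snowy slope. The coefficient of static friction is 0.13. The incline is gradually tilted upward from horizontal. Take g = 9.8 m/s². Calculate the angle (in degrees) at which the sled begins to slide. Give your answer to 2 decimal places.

At the threshold of sliding, static friction is at its maximum μ_s N and exactly balances the weight component along the incline: mg sin θ = μ_s mg cos θ.
Hence tan θ = μ_s = 0.13, so θ = arctan(0.13) = 7.4069°.

7.41°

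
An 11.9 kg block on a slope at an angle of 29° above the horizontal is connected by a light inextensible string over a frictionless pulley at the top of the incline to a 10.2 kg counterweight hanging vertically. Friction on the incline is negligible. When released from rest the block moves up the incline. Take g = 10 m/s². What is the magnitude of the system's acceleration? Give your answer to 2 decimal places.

2.00 m/s²

For the block on the incline: the weight component along the slope is m₁g sin 29° = 11.9 × 10 × 0.4848 = 57.691 N and the normal force is N = m₁g cos 29° = 104.080 N.
Newton's second law for the block (up-slope positive): T − 57.691 = 11.9 a. For the hanging counterweight (downward positive): 10.2 × 10 − T = 10.2 a.
Adding the two equations eliminates T: 44.309 = 22.1 a, so a = 2.0049 m/s².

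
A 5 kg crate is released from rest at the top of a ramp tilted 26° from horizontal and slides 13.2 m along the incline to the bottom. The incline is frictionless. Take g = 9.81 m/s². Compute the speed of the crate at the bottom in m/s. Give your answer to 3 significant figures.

10.7 m/s

The weight component along the incline is mg sin 26° = 21.502 N and the normal force is N = mg cos 26° = 44.086 N.
With no friction, a = g sin 26° = 4.3004 m/s².
Starting from rest over a distance of 13.2 m, v² = 2aL = 2 × 4.3004 × 13.2 = 113.5306, so v = 10.6551 m/s.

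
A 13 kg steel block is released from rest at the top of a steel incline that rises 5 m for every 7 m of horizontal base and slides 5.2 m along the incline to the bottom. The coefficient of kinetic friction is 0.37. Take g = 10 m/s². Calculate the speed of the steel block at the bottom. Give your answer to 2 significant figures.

The weight component along the incline is mg sin 35.54° = 75.561 N and the normal force is N = mg cos 35.54° = 105.785 N.
Friction up the slope is f = μN = 0.37 × 105.785 = 39.140 N, so the net downslope force is 75.561 − 39.140 = 36.421 N and a = 36.421 / 13 = 2.8016 m/s².
Starting from rest over a distance of 5.2 m, v² = 2aL = 2 × 2.8016 × 5.2 = 29.1366, so v = 5.3978 m/s.

5.4 m/s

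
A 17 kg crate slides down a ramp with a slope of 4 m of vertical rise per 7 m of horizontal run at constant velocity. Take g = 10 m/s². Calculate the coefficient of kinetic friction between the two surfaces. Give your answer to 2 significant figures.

At constant velocity the net force along the incline is zero: mg sin 29.74° = μ mg cos 29.74°.
So μ = tan 29.74° = 0.4961 / 0.8682 = 0.5714.

0.57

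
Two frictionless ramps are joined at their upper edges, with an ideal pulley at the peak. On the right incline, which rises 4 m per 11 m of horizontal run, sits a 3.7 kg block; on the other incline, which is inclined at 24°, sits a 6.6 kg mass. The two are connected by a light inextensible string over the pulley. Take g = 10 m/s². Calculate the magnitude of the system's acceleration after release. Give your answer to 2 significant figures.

1.4 m/s²

Resolve each weight along its own incline: the 3.7 kg mass has component 3.7 × 10 × sin 19.98° = 12.644 N down its slope, and the 6.6 kg mass has 6.6 × 10 × sin 24° = 26.845 N down its slope.
The 6.6 kg side's 26.845 N exceeds the other side's 12.644 N, so that mass slides down and the 3.7 kg mass slides up. Taking that direction as positive, Newton's second law for the whole system gives 26.845 − 12.644 = (3.7 + 6.6) a, so a = 14.201 / 10.3 = 1.3787 m/s².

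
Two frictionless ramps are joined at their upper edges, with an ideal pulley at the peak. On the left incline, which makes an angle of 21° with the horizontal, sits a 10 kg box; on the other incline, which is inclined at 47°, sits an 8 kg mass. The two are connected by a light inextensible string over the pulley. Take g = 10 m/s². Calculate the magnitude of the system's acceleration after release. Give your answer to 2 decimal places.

Resolve each weight along its own incline: the 10 kg mass has component 10 × 10 × sin 21° = 35.837 N down its slope, and the 8 kg mass has 8 × 10 × sin 47° = 58.508 N down its slope.
The 8 kg side's 58.508 N exceeds the other side's 35.837 N, so that mass slides down and the 10 kg mass slides up. Taking that direction as positive, Newton's second law for the whole system gives 58.508 − 35.837 = (10 + 8) a, so a = 22.671 / 18 = 1.2595 m/s².

1.26 m/s²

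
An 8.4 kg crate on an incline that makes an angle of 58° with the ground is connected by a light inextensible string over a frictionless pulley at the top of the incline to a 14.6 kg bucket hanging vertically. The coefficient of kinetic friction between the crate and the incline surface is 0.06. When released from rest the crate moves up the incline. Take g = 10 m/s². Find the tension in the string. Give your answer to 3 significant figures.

For the crate on the incline: the weight component along the slope is m₁g sin 58° = 8.4 × 10 × 0.8480 = 71.232 N and the normal force is N = m₁g cos 58° = 44.513 N.
Kinetic friction opposes the crate's motion up the incline: f = μN = 0.06 × 44.513 = 2.671 N acting down the slope.
Newton's second law for the crate (up-slope positive): T − 71.232 − 2.671 = 8.4 a. For the hanging bucket (downward positive): 14.6 × 10 − T = 14.6 a.
Adding the two equations eliminates T: 72.097 = 23 a, so a = 3.1347 m/s².
Then from the hanging bucket's equation, T = 14.6 × (10 − 3.1347) = 100.233 N.

100 N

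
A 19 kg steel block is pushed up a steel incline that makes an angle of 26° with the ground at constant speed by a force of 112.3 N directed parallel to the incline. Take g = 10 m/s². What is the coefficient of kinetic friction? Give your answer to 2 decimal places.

At constant speed ΣF = 0 along the incline. The applied 112.3 N acts up the slope; the weight component mg sin 26° = 83.291 N and kinetic friction μN both act down the slope.
So 112.3 = 83.291 + μ × 170.771, giving μ = (112.3 − 83.291) / 170.771 = 0.1699.

0.17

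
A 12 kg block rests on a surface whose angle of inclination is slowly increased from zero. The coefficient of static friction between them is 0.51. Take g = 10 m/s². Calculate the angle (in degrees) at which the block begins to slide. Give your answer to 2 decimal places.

At the threshold of sliding, static friction is at its maximum μ_s N and exactly balances the weight component along the incline: mg sin θ = μ_s mg cos θ.
Hence tan θ = μ_s = 0.51, so θ = arctan(0.51) = 27.0216°.

27.02°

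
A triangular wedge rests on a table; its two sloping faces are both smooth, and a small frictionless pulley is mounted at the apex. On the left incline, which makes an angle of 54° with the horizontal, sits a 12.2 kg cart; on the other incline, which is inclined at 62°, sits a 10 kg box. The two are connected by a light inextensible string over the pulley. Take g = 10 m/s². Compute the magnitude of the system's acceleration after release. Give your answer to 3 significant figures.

Resolve each weight along its own incline: the 12.2 kg mass has component 12.2 × 10 × sin 54° = 98.700 N down its slope, and the 10 kg mass has 10 × 10 × sin 62° = 88.295 N down its slope.
The 12.2 kg side's 98.700 N exceeds the other side's 88.295 N, so that mass slides down and the 10 kg mass slides up. Taking that direction as positive, Newton's second law for the whole system gives 98.700 − 88.295 = (12.2 + 10) a, so a = 10.405 / 22.2 = 0.4687 m/s².

0.469 m/s²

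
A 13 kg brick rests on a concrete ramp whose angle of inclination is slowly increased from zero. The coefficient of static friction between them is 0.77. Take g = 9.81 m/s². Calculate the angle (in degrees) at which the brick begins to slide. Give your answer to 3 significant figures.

At the threshold of sliding, static friction is at its maximum μ_s N and exactly balances the weight component along the incline: mg sin θ = μ_s mg cos θ.
Hence tan θ = μ_s = 0.77, so θ = arctan(0.77) = 37.5963°.

37.6°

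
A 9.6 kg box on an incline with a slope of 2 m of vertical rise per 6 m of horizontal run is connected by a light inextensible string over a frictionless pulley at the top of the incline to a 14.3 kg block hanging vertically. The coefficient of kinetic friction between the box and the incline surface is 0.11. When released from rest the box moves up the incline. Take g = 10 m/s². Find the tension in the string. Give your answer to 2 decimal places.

For the box on the incline: the weight component along the slope is m₁g sin 18.43° = 9.6 × 10 × 0.3162 = 30.355 N and the normal force is N = m₁g cos 18.43° = 91.074 N.
Kinetic friction opposes the box's motion up the incline: f = μN = 0.11 × 91.074 = 10.018 N acting down the slope.
Newton's second law for the box (up-slope positive): T − 30.355 − 10.018 = 9.6 a. For the hanging block (downward positive): 14.3 × 10 − T = 14.3 a.
Adding the two equations eliminates T: 102.627 = 23.9 a, so a = 4.2940 m/s².
Then from the hanging block's equation, T = 14.3 × (10 − 4.2940) = 81.596 N.

81.60 N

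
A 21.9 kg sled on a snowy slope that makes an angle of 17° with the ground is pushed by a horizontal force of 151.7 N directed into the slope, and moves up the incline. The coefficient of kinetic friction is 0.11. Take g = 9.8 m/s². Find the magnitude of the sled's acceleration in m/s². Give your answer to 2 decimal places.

The horizontal push has components F cos 17° = 151.7 × 0.9563 = 145.071 N up the incline and F sin 17° = 151.7 × 0.2924 = 44.357 N pressing into the surface.
The normal force is therefore N = mg cos 17° + F sin 17° = 205.241 + 44.357 = 249.598 N, and kinetic friction down the slope is μN = 0.11 × 249.598 = 27.456 N.
Along the incline: F cos 17° − mg sin 17° − μN = ma, so 145.071 − 62.755 − 27.456 = 21.9 a, giving a = 2.5050 m/s².

2.51 m/s²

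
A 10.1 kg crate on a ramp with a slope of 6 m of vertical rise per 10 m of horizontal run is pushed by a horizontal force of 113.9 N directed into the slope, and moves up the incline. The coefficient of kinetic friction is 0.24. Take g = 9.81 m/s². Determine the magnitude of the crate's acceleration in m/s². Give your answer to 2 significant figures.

The horizontal push has components F cos 30.96° = 113.9 × 0.8575 = 97.669 N up the incline and F sin 30.96° = 113.9 × 0.5145 = 58.602 N pressing into the surface.
The normal force is therefore N = mg cos 30.96° + F sin 30.96° = 84.962 + 58.602 = 143.564 N, and kinetic friction down the slope is μN = 0.24 × 143.564 = 34.455 N.
Along the incline: F cos 30.96° − mg sin 30.96° − μN = ma, so 97.669 − 50.977 − 34.455 = 10.1 a, giving a = 1.2116 m/s².

1.2 m/s²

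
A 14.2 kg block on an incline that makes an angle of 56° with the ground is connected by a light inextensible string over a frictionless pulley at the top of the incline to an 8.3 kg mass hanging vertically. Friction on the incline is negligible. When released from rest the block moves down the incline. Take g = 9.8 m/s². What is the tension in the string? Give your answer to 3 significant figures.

93.9 N

For the block on the incline: the weight component along the slope is m₁g sin 56° = 14.2 × 9.8 × 0.8290 = 115.364 N and the normal force is N = m₁g cos 56° = 77.817 N.
Newton's second law for the block (down-slope positive): 115.364 − T = 14.2 a. For the hanging mass (upward positive): T − 8.3 × 9.8 = 8.3 a.
Adding the two equations eliminates T: 34.024 = 22.5 a, so a = 1.5122 m/s².
Then from the hanging mass's equation, T = 8.3 × (9.8 + 1.5122) = 93.891 N.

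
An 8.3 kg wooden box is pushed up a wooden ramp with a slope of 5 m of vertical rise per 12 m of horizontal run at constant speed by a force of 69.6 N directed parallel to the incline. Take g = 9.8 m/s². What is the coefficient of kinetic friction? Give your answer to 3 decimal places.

At constant speed ΣF = 0 along the incline. The applied 69.6 N acts up the slope; the weight component mg sin 22.62° = 31.285 N and kinetic friction μN both act down the slope.
So 69.6 = 31.285 + μ × 75.083, giving μ = (69.6 − 31.285) / 75.083 = 0.5103.

0.510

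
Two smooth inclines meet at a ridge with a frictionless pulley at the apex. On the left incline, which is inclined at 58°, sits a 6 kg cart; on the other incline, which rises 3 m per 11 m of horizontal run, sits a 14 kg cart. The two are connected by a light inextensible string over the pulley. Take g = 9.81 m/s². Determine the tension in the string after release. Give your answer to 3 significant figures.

45.8 N

Resolve each weight along its own incline: the 6 kg mass has component 6 × 9.81 × sin 58° = 49.916 N down its slope, and the 14 kg mass has 14 × 9.81 × sin 15.26° = 36.137 N down its slope.
The 6 kg side's 49.916 N exceeds the other side's 36.137 N, so that mass slides down and the 14 kg mass slides up. Taking that direction as positive, Newton's second law for the whole system gives 49.916 − 36.137 = (6 + 14) a, so a = 13.779 / 20 = 0.6889 m/s².
For the 14 kg mass (up-slope positive): T − 36.137 = 14 × 0.6889, so T = 45.782 N.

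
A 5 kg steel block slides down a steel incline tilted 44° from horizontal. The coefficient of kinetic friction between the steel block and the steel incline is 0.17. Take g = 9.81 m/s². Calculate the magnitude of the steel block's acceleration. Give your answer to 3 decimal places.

Resolving the weight along the incline: the component pulling the steel block down the slope is mg sin 44° = 5 × 9.81 × 0.6947 = 34.075 N, and the normal force is N = mg cos 44° = 5 × 9.81 × 0.7193 = 35.282 N.
Kinetic friction acts up the slope with magnitude f = μN = 0.17 × 35.282 = 5.998 N.
Net force along the incline is 34.075 − 5.998 = 28.077 N, so a = 28.077 / 5 = 5.6154 m/s².

5.615 m/s²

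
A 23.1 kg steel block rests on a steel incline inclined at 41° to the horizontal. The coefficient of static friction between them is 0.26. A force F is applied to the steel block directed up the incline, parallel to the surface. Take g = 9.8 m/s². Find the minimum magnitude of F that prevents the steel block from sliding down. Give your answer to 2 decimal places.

104.10 N

The normal force is N = mg cos 41° = 170.851 N. With F at its minimum the steel block is on the verge of sliding down, so static friction is at its maximum μ_s N = 0.26 × 170.851 = 44.421 N and acts up the slope.
Equilibrium along the incline: F + μ_s N = mg sin 41°, so F = 148.519 − 44.421 = 104.098 N.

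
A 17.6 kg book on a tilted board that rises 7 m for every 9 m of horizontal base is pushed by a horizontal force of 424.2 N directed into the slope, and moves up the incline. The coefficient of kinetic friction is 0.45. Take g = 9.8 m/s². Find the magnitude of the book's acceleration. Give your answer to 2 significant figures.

2.9 m/s²

The horizontal push has components F cos 37.87° = 424.2 × 0.7894 = 334.863 N up the incline and F sin 37.87° = 424.2 × 0.6139 = 260.416 N pressing into the surface.
The normal force is therefore N = mg cos 37.87° + F sin 37.87° = 136.156 + 260.416 = 396.572 N, and kinetic friction down the slope is μN = 0.45 × 396.572 = 178.457 N.
Along the incline: F cos 37.87° − mg sin 37.87° − μN = ma, so 334.863 − 105.885 − 178.457 = 17.6 a, giving a = 2.8705 m/s².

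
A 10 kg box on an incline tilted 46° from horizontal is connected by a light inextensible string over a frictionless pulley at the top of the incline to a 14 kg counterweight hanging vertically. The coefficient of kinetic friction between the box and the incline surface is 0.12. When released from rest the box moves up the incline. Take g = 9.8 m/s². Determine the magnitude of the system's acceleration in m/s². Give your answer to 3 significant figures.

2.44 m/s²

For the box on the incline: the weight component along the slope is m₁g sin 46° = 10 × 9.8 × 0.7193 = 70.491 N and the normal force is N = m₁g cos 46° = 68.077 N.
Kinetic friction opposes the box's motion up the incline: f = μN = 0.12 × 68.077 = 8.169 N acting down the slope.
Newton's second law for the box (up-slope positive): T − 70.491 − 8.169 = 10 a. For the hanging counterweight (downward positive): 14 × 9.8 − T = 14 a.
Adding the two equations eliminates T: 58.540 = 24 a, so a = 2.4392 m/s².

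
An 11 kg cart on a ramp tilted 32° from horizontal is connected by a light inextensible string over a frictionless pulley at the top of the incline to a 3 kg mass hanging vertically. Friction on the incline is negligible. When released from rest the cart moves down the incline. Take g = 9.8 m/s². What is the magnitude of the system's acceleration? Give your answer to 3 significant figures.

1.98 m/s²

For the cart on the incline: the weight component along the slope is m₁g sin 32° = 11 × 9.8 × 0.5299 = 57.123 N and the normal force is N = m₁g cos 32° = 91.420 N.
Newton's second law for the cart (down-slope positive): 57.123 − T = 11 a. For the hanging mass (upward positive): T − 3 × 9.8 = 3 a.
Adding the two equations eliminates T: 27.723 = 14 a, so a = 1.9802 m/s².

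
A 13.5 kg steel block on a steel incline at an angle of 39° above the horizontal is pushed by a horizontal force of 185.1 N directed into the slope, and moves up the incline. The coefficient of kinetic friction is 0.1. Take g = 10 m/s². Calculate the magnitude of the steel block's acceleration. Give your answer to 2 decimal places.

The horizontal push has components F cos 39° = 185.1 × 0.7771 = 143.841 N up the incline and F sin 39° = 185.1 × 0.6293 = 116.483 N pressing into the surface.
The normal force is therefore N = mg cos 39° + F sin 39° = 104.909 + 116.483 = 221.392 N, and kinetic friction down the slope is μN = 0.1 × 221.392 = 22.139 N.
Along the incline: F cos 39° − mg sin 39° − μN = ma, so 143.841 − 84.956 − 22.139 = 13.5 a, giving a = 2.7219 m/s².

2.72 m/s²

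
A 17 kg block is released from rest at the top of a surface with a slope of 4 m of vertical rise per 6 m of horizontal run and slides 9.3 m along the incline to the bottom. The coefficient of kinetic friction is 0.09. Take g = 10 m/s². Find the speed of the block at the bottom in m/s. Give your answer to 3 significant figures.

The weight component along the incline is mg sin 33.69° = 94.299 N and the normal force is N = mg cos 33.69° = 141.449 N.
Friction up the slope is f = μN = 0.09 × 141.449 = 12.730 N, so the net downslope force is 94.299 − 12.730 = 81.569 N and a = 81.569 / 17 = 4.7982 m/s².
Starting from rest over a distance of 9.3 m, v² = 2aL = 2 × 4.7982 × 9.3 = 89.2465, so v = 9.4470 m/s.

9.45 m/s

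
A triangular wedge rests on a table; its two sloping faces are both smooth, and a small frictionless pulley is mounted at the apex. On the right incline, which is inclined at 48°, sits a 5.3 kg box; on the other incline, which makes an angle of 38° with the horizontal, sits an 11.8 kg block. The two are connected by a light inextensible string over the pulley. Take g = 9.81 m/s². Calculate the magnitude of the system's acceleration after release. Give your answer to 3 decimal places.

Resolve each weight along its own incline: the 5.3 kg mass has component 5.3 × 9.81 × sin 48° = 38.638 N down its slope, and the 11.8 kg mass has 11.8 × 9.81 × sin 38° = 71.268 N down its slope.
The 11.8 kg side's 71.268 N exceeds the other side's 38.638 N, so that mass slides down and the 5.3 kg mass slides up. Taking that direction as positive, Newton's second law for the whole system gives 71.268 − 38.638 = (5.3 + 11.8) a, so a = 32.630 / 17.1 = 1.9082 m/s².

1.908 m/s²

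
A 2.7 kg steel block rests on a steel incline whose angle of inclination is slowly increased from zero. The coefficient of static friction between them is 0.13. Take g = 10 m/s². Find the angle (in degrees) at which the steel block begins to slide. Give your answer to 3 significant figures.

7.41°

At the threshold of sliding, static friction is at its maximum μ_s N and exactly balances the weight component along the incline: mg sin θ = μ_s mg cos θ.
Hence tan θ = μ_s = 0.13, so θ = arctan(0.13) = 7.4069°.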